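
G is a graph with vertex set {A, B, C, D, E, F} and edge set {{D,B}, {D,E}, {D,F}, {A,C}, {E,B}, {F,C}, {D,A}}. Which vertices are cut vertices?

Removing D increases the component count from 1 to 2, so D is a cut vertex.
By contrast removing A leaves 1 component; it is not a cut vertex. No other vertex is a cut vertex either.

D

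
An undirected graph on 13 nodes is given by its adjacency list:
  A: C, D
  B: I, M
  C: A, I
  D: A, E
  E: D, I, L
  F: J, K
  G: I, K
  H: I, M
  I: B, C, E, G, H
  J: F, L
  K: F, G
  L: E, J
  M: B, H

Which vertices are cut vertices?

I

Removing I increases the component count from 1 to 2, so I is a cut vertex.
By contrast removing F leaves 1 component; it is not a cut vertex. No other vertex is a cut vertex either.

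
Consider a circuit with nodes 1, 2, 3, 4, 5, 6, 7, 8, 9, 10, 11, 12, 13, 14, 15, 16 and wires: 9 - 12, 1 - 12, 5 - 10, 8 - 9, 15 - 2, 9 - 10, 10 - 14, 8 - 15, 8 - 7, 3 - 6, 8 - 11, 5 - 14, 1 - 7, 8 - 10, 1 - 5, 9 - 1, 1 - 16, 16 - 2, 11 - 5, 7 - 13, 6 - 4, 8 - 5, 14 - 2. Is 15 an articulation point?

Deleting 15 leaves 2 components (was 2), so 15 is not a cut vertex.

No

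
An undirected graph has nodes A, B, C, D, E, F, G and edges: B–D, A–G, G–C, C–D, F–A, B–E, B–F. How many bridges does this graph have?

The edges on the cycle B-F-A-G-C-D-B are not bridges since each lies on that cycle.
But removing B–E disconnects B from E — this is a bridge.

1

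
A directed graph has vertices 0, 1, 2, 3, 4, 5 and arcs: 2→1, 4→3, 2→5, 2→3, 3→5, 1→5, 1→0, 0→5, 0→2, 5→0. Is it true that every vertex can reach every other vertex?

There is no directed path from 0 to 4, so the graph is not strongly connected.

No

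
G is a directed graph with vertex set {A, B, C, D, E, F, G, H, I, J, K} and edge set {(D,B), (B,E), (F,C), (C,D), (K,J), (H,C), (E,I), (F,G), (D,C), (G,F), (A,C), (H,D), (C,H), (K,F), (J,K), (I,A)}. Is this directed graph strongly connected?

No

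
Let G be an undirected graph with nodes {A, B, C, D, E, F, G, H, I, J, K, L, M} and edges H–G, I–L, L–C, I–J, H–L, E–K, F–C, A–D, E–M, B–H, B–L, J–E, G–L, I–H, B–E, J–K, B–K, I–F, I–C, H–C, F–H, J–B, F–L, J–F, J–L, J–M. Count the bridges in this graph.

1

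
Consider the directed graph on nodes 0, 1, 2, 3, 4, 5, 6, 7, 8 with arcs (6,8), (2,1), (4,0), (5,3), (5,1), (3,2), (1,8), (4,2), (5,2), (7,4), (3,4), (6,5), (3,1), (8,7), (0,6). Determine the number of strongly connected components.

1

{0, 1, 2, 3, 4, 5, 6, 7, 8} are all mutually reachable — one SCC of size 9.
That gives 1 strongly connected component.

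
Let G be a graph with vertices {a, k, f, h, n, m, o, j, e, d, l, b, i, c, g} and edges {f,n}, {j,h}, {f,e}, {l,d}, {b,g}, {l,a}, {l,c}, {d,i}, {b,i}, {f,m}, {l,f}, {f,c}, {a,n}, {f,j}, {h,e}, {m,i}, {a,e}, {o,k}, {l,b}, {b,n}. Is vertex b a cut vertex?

Deleting b raises the number of components from 2 to 3, so b is a cut vertex.

Yes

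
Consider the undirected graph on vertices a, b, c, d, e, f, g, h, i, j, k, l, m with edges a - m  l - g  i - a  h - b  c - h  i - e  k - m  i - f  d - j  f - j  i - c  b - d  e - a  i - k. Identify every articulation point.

i

Removing i increases the component count from 2 to 3, so i is a cut vertex.
By contrast removing g leaves 2 components; it is not a cut vertex. No other vertex is a cut vertex either.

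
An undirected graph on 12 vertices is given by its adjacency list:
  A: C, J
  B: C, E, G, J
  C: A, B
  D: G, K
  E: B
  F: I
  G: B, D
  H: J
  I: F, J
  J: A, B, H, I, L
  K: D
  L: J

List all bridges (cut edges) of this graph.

B-E, B-G, D-G, D-K, F-I, H-J, I-J, J-L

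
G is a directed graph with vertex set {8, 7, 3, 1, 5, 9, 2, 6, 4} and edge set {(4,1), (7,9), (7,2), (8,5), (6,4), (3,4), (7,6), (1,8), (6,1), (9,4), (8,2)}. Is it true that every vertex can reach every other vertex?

No

There is no directed path from 1 to 7, so the graph is not strongly connected.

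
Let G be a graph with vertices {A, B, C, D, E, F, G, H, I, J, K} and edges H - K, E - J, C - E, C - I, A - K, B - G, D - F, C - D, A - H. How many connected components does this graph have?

3

Starting from B we can reach B, G. That is one component of size 2.
Starting from A we can reach A, H, K. That is one component of size 3.
Starting from C we can reach C, D, E, F, I, J. That is one component of size 6.
Total: 3 components.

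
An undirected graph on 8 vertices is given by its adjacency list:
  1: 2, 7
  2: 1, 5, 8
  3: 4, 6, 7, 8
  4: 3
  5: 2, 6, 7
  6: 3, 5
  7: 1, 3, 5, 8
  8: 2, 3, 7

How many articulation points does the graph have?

1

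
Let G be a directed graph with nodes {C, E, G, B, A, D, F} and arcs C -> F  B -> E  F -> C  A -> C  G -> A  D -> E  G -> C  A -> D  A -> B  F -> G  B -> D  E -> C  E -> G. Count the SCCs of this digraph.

{A, B, C, D, E, F, G} are all mutually reachable — one SCC of size 7.
That gives 1 strongly connected component.

1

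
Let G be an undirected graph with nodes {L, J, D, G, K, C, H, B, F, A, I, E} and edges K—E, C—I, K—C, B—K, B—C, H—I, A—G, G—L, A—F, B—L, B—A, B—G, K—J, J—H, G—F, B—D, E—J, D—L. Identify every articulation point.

B

Removing B increases the component count from 1 to 2, so B is a cut vertex.
By contrast removing G leaves 1 component; it is not a cut vertex. No other vertex is a cut vertex either.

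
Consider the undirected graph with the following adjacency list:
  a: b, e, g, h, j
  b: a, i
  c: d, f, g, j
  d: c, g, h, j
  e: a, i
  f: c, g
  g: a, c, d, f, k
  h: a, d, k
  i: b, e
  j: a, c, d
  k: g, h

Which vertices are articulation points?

Removing a increases the component count from 1 to 2, so a is a cut vertex.
By contrast removing d leaves 1 component; it is not a cut vertex. No other vertex is a cut vertex either.

a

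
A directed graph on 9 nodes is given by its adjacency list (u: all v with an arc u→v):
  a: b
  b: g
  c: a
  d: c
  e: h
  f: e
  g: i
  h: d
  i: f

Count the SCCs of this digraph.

1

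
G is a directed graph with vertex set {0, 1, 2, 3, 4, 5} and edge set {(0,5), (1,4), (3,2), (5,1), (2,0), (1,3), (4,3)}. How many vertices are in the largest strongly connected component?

6

{0, 1, 2, 3, 4, 5} are all mutually reachable — one SCC of size 6.
The largest has 6 vertices.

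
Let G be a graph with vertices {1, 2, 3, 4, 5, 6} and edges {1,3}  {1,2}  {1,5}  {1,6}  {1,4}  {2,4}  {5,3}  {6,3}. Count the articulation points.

Removing 1 increases the component count from 1 to 2, so 1 is a cut vertex.
By contrast removing 4 leaves 1 component; it is not a cut vertex. No other vertex is a cut vertex either.

1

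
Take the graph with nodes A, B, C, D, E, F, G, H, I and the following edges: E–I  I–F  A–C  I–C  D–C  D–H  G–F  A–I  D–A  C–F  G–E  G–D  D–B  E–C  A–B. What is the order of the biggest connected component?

9

Starting from A we can reach A, B, C, D, E, F, G, H, I. That is one component of size 9.
The largest has 9 vertices.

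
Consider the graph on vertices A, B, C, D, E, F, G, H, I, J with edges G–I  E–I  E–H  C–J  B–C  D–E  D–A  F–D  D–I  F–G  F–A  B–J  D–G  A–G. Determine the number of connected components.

Starting from B we can reach B, C, J. That is one component of size 3.
Starting from A we can reach A, D, E, F, G, H, I. That is one component of size 7.
Total: 2 components.

2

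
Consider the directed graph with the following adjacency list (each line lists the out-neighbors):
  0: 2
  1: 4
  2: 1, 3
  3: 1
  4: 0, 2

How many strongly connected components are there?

{0, 1, 2, 3, 4} are all mutually reachable — one SCC of size 5.
That gives 1 strongly connected component.

1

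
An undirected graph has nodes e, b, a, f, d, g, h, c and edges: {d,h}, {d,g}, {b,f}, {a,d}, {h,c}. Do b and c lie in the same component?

The component containing b is {b, f}, and c is not in it.

No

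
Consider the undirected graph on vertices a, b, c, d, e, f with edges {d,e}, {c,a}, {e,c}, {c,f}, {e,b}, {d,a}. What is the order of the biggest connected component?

Starting from a we can reach a, b, c, d, e, f. That is one component of size 6.
The largest has 6 vertices.

6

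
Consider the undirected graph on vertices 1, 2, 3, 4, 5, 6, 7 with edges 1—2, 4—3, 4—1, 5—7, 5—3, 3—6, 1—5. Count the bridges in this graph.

3

The edges on the cycle 4-1-5-3-4 are not bridges since each lies on that cycle.
But removing 1—2 disconnects 1 from 2; removing 3—6 disconnects 3 from 6; removing 5—7 disconnects 5 from 7 — these are bridges.
That makes 3 bridges.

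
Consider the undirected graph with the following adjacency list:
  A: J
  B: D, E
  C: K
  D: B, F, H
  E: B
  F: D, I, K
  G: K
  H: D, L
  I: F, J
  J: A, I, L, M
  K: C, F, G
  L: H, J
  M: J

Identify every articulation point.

Removing B increases the component count from 1 to 2, so B is a cut vertex.
Removing D increases the component count from 1 to 2, so D is a cut vertex.
Removing F increases the component count from 1 to 2, so F is a cut vertex.
Likewise J, K are cut vertices.
By contrast removing E leaves 1 component; it is not a cut vertex. No other vertex is a cut vertex either.

B, D, F, J, K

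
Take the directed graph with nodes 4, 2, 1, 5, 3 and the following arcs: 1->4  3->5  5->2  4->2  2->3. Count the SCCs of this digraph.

{2, 3, 5} are all mutually reachable — one SCC of size 3.
{4} is an SCC by itself.
{1} is an SCC by itself.
That gives 3 strongly connected components.

3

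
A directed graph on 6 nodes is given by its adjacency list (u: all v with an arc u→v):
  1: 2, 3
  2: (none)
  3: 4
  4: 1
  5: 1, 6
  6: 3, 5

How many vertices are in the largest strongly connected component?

{1, 3, 4} are all mutually reachable — one SCC of size 3.
{5, 6} are all mutually reachable — one SCC of size 2.
{2} is an SCC by itself.
The largest has 3 vertices.

3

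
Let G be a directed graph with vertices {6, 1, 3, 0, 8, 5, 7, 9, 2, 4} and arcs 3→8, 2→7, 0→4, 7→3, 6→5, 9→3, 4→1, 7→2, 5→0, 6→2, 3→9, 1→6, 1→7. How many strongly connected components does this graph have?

4

{0, 1, 4, 5, 6} are all mutually reachable — one SCC of size 5.
{3, 9} are all mutually reachable — one SCC of size 2.
{2, 7} are all mutually reachable — one SCC of size 2.
{8} is an SCC by itself.
That gives 4 strongly connected components.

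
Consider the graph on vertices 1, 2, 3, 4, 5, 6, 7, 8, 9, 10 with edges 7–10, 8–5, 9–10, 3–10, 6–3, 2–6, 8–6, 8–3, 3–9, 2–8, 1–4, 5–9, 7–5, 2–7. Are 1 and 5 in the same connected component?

The component containing 1 is {1, 4}, and 5 is not in it.

No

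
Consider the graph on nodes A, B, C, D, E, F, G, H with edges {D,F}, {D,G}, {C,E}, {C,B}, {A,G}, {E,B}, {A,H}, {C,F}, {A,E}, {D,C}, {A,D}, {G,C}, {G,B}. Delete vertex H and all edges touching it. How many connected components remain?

1

With H gone, the remaining components are: {A, B, C, D, E, F, G}.
That is 1 component.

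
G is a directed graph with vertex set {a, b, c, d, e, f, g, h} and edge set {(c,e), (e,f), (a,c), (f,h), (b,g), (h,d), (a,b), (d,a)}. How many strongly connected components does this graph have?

3

{a, c, d, e, f, h} are all mutually reachable — one SCC of size 6.
{b} is an SCC by itself.
{g} is an SCC by itself.
That gives 3 strongly connected components.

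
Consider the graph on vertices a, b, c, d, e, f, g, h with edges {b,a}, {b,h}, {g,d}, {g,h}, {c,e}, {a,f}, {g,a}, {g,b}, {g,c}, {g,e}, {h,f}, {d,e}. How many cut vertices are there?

1

Removing g increases the component count from 1 to 2, so g is a cut vertex.
By contrast removing h leaves 1 component; it is not a cut vertex. No other vertex is a cut vertex either.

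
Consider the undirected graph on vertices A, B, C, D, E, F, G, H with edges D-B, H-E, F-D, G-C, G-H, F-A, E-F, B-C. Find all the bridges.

A-F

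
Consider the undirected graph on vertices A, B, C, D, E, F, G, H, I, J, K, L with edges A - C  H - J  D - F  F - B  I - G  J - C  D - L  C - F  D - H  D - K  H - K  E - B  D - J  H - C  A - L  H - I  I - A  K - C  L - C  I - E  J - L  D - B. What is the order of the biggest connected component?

Starting from A we can reach A, B, C, D, E, F, G, H, I, J, K, L. That is one component of size 12.
The largest has 12 vertices.

12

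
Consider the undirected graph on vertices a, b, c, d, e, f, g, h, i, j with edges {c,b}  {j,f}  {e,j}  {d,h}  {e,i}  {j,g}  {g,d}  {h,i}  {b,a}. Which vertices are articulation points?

b, j

Removing b increases the component count from 2 to 3, so b is a cut vertex.
Removing j increases the component count from 2 to 3, so j is a cut vertex.
By contrast removing f leaves 2 components; it is not a cut vertex. No other vertex is a cut vertex either.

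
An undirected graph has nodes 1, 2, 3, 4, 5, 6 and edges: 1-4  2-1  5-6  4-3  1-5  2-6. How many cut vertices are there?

Removing 1 increases the component count from 1 to 2, so 1 is a cut vertex.
Removing 4 increases the component count from 1 to 2, so 4 is a cut vertex.
By contrast removing 2 leaves 1 component; it is not a cut vertex. No other vertex is a cut vertex either.

2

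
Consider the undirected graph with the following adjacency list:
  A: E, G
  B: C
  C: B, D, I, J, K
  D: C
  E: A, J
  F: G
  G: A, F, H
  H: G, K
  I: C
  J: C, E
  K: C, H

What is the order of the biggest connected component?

11

Starting from A we can reach A, B, C, D, E, F, G, H, I, J, K. That is one component of size 11.
The largest has 11 vertices.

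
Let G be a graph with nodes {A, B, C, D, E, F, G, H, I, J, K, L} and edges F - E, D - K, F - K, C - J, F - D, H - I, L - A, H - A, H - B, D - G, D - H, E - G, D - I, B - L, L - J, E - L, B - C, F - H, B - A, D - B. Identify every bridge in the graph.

none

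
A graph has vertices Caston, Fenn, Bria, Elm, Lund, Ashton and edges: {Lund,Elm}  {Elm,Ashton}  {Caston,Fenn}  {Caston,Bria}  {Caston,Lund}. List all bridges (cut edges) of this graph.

removing Caston–Fenn disconnects Caston from Fenn; removing Lund–Elm disconnects Lund from Elm; removing Bria–Caston disconnects Bria from Caston; removing Caston–Lund disconnects Caston from Lund — these are bridges.
In total 5 edges are bridges.

Ashton-Elm, Bria-Caston, Caston-Fenn, Caston-Lund, Elm-Lund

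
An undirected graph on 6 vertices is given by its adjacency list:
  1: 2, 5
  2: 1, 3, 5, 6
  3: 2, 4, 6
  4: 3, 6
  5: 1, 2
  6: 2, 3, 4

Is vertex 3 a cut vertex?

No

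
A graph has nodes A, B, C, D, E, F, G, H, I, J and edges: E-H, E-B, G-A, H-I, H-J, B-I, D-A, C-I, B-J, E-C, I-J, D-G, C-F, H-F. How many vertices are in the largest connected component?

Starting from A we can reach A, D, G. That is one component of size 3.
Starting from B we can reach B, C, E, F, H, I, J. That is one component of size 7.
The largest has 7 vertices.

7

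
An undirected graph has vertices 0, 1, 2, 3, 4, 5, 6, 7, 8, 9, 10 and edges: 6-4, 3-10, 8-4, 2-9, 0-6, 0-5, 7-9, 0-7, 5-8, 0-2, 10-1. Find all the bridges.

The edges on the cycle 0-5-8-4-6-0 are not bridges since each lies on that cycle.
But removing 3-10 disconnects 3 from 10; removing 10-1 disconnects 10 from 1 — these are bridges.

1-10, 10-3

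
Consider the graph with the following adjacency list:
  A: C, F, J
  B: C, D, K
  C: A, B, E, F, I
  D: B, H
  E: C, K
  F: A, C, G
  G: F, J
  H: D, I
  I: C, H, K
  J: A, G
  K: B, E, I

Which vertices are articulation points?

C

Removing C increases the component count from 1 to 2, so C is a cut vertex.
By contrast removing K leaves 1 component; it is not a cut vertex. No other vertex is a cut vertex either.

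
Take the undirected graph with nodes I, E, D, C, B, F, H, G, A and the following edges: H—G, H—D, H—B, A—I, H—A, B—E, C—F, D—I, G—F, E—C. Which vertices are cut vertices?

H

Removing H increases the component count from 1 to 2, so H is a cut vertex.
By contrast removing F leaves 1 component; it is not a cut vertex. No other vertex is a cut vertex either.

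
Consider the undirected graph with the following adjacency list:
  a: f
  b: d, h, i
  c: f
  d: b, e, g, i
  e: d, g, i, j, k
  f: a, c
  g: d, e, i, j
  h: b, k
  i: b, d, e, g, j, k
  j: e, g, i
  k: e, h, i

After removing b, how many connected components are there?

With b gone, the remaining components are: {a, c, f}; {d, e, g, h, i, j, k}.
That is 2 components.

2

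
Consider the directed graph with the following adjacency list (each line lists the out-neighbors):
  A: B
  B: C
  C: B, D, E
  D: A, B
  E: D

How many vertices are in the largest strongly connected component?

{A, B, C, D, E} are all mutually reachable — one SCC of size 5.
The largest has 5 vertices.

5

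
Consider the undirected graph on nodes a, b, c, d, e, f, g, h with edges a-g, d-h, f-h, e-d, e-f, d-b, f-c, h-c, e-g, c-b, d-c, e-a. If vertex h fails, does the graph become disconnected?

Deleting h leaves 1 component (was 1) (its neighbors c, d, f remain connected to each other), so h is not a cut vertex.

No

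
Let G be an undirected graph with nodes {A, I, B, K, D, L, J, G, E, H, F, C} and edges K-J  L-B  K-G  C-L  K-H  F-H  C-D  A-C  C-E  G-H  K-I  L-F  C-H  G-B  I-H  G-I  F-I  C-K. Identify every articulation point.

C, K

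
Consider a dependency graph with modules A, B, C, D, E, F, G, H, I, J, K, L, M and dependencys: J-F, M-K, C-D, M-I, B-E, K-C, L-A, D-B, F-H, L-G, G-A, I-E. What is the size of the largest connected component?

7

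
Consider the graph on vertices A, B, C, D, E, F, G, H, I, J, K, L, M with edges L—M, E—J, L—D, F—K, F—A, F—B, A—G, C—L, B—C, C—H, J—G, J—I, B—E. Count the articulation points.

Removing B increases the component count from 1 to 2, so B is a cut vertex.
Removing C increases the component count from 1 to 3, so C is a cut vertex.
Removing F increases the component count from 1 to 2, so F is a cut vertex.
Likewise J, L are cut vertices.
By contrast removing E leaves 1 component; it is not a cut vertex. No other vertex is a cut vertex either.

5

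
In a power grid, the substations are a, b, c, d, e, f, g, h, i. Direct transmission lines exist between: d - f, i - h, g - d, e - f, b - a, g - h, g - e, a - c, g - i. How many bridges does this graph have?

2

The edges on the cycle g-i-h-g are not bridges since each lies on that cycle.
But removing b - a disconnects b from a; removing c - a disconnects c from a — these are bridges.
That makes 2 bridges.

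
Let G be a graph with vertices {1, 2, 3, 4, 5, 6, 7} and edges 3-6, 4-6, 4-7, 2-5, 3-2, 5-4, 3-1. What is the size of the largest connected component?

7

Starting from 1 we can reach 1, 2, 3, 4, 5, 6, 7. That is one component of size 7.
The largest has 7 vertices.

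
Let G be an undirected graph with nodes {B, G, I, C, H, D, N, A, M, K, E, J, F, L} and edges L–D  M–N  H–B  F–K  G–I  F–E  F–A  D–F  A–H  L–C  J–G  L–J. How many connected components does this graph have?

Starting from M we can reach M, N. That is one component of size 2.
Starting from A we can reach A, B, C, D, E, F, G, H, I, J, K, L. That is one component of size 12.
Total: 2 components.

2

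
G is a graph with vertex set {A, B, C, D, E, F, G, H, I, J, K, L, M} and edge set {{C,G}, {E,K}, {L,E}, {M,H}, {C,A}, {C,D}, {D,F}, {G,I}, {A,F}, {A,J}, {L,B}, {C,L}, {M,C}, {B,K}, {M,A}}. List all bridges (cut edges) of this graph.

A-J, C-G, C-L, G-I, H-M

The edges on the cycle L-B-K-E-L are not bridges since each lies on that cycle.
But removing G - C disconnects G from C; removing C - L disconnects C from L; removing H - M disconnects H from M; removing G - I disconnects G from I — these are bridges.
In total 5 edges are bridges.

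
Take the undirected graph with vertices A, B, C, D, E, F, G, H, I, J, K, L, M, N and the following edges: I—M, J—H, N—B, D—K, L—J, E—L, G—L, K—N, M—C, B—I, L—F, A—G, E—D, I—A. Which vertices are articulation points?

Removing I increases the component count from 1 to 2, so I is a cut vertex.
Removing J increases the component count from 1 to 2, so J is a cut vertex.
Removing L increases the component count from 1 to 3, so L is a cut vertex.
Likewise M is a cut vertex.
By contrast removing E leaves 1 component; it is not a cut vertex. No other vertex is a cut vertex either.

I, J, L, M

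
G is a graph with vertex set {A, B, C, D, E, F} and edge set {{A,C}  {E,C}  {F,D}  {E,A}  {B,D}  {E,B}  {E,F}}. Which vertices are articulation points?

Removing E increases the component count from 1 to 2, so E is a cut vertex.
By contrast removing F leaves 1 component; it is not a cut vertex. No other vertex is a cut vertex either.

E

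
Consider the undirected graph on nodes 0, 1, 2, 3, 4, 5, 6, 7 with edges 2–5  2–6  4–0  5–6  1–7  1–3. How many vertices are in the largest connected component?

3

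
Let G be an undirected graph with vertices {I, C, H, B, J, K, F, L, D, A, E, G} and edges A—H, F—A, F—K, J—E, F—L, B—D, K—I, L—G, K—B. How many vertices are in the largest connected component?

C is isolated — a component by itself.
Starting from E we can reach E, J. That is one component of size 2.
Starting from A we can reach A, B, D, F, G, H, I, K, L. That is one component of size 9.
The largest has 9 vertices.

9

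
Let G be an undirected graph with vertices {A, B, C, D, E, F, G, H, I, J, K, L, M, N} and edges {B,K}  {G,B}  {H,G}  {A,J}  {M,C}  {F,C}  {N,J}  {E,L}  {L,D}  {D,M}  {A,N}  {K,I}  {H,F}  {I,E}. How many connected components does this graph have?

Starting from A we can reach A, J, N. That is one component of size 3.
Starting from B we can reach B, C, D, E, F, G, H, I, K, L, M. That is one component of size 11.
Total: 2 components.

2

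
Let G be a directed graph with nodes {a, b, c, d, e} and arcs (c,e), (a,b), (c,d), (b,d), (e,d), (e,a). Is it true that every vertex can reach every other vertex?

There is no directed path from a to e, so the graph is not strongly connected.

No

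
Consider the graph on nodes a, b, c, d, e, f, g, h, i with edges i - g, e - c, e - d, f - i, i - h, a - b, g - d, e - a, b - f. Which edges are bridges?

The edges on the cycle e-a-b-f-i-g-d-e are not bridges since each lies on that cycle.
But removing e - c disconnects e from c; removing i - h disconnects i from h — these are bridges.

c-e, h-i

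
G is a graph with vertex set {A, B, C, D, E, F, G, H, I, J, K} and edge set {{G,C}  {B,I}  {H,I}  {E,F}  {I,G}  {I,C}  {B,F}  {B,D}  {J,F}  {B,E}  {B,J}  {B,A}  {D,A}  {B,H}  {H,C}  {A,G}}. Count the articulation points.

Removing B increases the component count from 2 to 3, so B is a cut vertex.
By contrast removing I leaves 2 components; it is not a cut vertex. No other vertex is a cut vertex either.

1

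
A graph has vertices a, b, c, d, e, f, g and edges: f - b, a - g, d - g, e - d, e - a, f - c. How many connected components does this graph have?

Starting from b we can reach b, c, f. That is one component of size 3.
Starting from a we can reach a, d, e, g. That is one component of size 4.
Total: 2 components.

2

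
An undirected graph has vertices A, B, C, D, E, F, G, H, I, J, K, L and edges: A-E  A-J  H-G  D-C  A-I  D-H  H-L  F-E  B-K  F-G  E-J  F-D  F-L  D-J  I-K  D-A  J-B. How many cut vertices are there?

Removing D increases the component count from 1 to 2, so D is a cut vertex.
By contrast removing L leaves 1 component; it is not a cut vertex. No other vertex is a cut vertex either.

1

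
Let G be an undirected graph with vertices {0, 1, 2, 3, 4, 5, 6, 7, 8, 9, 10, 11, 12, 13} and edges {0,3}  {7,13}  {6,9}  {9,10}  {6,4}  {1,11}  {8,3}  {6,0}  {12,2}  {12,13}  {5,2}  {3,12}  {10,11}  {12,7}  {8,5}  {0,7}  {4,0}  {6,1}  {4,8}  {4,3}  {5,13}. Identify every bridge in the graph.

none

The edges on the cycle 4-8-3-4 are not bridges since each lies on that cycle.
Every edge lies on some cycle, so there are no bridges.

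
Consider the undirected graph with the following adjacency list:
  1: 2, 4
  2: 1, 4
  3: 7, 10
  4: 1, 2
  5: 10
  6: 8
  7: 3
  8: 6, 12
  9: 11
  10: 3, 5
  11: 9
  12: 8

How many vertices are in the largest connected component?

4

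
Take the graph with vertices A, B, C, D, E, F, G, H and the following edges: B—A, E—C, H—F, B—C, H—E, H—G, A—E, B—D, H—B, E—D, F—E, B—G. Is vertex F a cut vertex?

No

Deleting F leaves 1 component (was 1) (its neighbors E, H remain connected to each other), so F is not a cut vertex.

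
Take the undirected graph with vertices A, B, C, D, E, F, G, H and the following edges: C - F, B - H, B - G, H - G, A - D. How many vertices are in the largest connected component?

3

E is isolated — a component by itself.
Starting from C we can reach C, F. That is one component of size 2.
Starting from A we can reach A, D. That is one component of size 2.
Starting from B we can reach B, G, H. That is one component of size 3.
The largest has 3 vertices.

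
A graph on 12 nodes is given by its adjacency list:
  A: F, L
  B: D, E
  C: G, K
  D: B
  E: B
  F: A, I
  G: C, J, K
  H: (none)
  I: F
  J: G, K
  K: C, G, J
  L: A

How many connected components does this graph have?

4

H is isolated — a component by itself.
Starting from B we can reach B, D, E. That is one component of size 3.
Starting from C we can reach C, G, J, K. That is one component of size 4.
Starting from A we can reach A, F, I, L. That is one component of size 4.
Total: 4 components.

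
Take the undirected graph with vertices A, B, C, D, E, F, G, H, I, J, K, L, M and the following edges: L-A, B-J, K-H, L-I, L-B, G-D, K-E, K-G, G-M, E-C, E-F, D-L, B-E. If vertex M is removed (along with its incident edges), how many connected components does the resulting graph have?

With M gone, the remaining components are: {A, B, C, D, E, F, G, H, I, J, K, L}.
That is 1 component.

1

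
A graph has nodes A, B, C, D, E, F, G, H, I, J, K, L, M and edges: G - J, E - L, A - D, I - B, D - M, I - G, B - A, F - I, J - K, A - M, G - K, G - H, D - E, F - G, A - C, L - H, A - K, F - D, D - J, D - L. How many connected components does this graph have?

1

Starting from A we can reach A, B, C, D, E, F, G, H, I, J, K, L, M. That is one component of size 13.
Total: 1 component.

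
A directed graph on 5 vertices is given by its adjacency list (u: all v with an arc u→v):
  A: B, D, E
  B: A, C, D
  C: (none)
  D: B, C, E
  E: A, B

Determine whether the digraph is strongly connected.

No

There is no directed path from C to A, so the graph is not strongly connected.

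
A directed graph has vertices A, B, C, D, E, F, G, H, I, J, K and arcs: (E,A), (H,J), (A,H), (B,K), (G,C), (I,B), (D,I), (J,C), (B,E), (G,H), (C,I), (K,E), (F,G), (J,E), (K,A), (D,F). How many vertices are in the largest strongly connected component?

8

{A, B, C, E, H, I, J, K} are all mutually reachable — one SCC of size 8.
{G} is an SCC by itself.
{D} is an SCC by itself.
{F} is an SCC by itself.
The largest has 8 vertices.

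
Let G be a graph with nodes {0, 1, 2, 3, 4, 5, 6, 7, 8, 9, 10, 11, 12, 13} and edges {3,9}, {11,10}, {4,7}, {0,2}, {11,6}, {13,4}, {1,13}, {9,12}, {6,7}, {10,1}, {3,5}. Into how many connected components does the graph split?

4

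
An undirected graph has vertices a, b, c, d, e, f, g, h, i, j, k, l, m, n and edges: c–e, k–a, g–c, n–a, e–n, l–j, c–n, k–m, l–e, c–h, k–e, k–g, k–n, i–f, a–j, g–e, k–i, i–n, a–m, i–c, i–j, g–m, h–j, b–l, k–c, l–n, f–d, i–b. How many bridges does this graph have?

2

The edges on the cycle k-g-m-a-k are not bridges since each lies on that cycle.
But removing f–d disconnects f from d; removing i–f disconnects i from f — these are bridges.
That makes 2 bridges.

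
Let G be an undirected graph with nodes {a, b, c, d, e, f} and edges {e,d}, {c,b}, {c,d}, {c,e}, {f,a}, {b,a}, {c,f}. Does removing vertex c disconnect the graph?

Deleting c raises the number of components from 1 to 2, so c is a cut vertex.

Yes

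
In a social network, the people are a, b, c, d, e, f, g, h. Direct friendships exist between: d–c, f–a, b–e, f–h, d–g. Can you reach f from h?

From h we can reach a, f, h, which includes f.

Yes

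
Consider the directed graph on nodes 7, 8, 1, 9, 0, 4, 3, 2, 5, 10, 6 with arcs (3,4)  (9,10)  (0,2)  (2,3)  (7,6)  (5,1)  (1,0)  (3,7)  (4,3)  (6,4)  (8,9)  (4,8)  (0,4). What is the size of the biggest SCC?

4

{3, 4, 6, 7} are all mutually reachable — one SCC of size 4.
{2} is an SCC by itself.
{8} is an SCC by itself.
{1} is an SCC by itself.
{5} is an SCC by itself.
(and 3 more singleton SCCs)
The largest has 4 vertices.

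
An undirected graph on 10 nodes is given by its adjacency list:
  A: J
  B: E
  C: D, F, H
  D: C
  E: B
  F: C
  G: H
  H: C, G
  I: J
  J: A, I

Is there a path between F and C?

Yes

From F we can reach C, D, F, G, H, which includes C.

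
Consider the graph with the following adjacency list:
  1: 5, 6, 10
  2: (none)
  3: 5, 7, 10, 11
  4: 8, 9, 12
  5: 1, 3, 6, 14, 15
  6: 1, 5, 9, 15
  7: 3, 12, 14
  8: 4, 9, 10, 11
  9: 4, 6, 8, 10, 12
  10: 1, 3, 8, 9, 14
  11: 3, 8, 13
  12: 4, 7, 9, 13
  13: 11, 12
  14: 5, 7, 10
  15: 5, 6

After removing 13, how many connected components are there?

With 13 gone, the remaining components are: {2}; {1, 3, 4, 5, 6, 7, 8, 9, 10, 11, 12, 14, 15}.
That is 2 components.

2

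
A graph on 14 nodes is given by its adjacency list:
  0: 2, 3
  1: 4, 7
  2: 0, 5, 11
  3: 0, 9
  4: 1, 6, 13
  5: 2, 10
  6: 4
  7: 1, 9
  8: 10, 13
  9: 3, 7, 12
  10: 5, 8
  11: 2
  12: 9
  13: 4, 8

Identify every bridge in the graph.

The edges on the cycle 9-3-0-2-5-10-8-13-4-1-7-9 are not bridges since each lies on that cycle.
But removing 2-11 disconnects 2 from 11; removing 9-12 disconnects 9 from 12; removing 4-6 disconnects 4 from 6 — these are bridges.

11-2, 12-9, 4-6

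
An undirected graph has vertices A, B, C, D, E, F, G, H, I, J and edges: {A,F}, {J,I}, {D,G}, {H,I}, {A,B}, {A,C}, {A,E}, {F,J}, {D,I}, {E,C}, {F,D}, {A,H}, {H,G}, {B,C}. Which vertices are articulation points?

Removing A increases the component count from 1 to 2, so A is a cut vertex.
By contrast removing C leaves 1 component; it is not a cut vertex. No other vertex is a cut vertex either.

A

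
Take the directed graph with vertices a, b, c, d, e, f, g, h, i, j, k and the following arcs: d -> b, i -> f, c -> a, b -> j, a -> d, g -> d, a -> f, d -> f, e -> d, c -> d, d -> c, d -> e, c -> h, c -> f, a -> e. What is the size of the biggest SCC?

4

{a, c, d, e} are all mutually reachable — one SCC of size 4.
{k} is an SCC by itself.
{h} is an SCC by itself.
{j} is an SCC by itself.
{i} is an SCC by itself.
(and 3 more singleton SCCs)
The largest has 4 vertices.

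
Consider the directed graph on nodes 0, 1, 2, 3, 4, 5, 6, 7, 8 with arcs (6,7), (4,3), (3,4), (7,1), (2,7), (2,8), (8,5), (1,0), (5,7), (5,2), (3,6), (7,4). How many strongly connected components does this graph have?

4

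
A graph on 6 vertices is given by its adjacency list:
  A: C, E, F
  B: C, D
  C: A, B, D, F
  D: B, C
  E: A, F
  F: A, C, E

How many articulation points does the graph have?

Removing C increases the component count from 1 to 2, so C is a cut vertex.
By contrast removing A leaves 1 component; it is not a cut vertex. No other vertex is a cut vertex either.

1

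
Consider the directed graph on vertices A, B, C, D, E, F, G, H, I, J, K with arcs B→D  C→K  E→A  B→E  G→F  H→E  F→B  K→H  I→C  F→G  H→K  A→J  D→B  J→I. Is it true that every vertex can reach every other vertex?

There is no directed path from B to G, so the graph is not strongly connected.

No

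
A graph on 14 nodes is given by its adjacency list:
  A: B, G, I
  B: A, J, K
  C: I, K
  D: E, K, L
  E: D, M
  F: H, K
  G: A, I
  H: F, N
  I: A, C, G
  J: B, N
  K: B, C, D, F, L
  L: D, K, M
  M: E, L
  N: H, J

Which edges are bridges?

none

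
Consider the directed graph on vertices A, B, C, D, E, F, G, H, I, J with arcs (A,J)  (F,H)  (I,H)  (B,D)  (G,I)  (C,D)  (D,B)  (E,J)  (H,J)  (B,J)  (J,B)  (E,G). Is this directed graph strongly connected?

No

There is no directed path from C to F, so the graph is not strongly connected.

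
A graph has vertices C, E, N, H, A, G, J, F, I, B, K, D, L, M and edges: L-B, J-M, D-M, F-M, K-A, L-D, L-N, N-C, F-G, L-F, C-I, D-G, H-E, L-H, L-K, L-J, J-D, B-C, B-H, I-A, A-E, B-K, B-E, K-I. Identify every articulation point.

L

Removing L increases the component count from 1 to 2, so L is a cut vertex.
By contrast removing N leaves 1 component; it is not a cut vertex. No other vertex is a cut vertex either.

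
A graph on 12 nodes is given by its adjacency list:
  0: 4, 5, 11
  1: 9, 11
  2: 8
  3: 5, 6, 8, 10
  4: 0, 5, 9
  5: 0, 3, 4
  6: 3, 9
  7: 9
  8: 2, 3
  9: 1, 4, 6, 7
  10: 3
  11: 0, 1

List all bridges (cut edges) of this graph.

The edges on the cycle 4-9-6-3-5-4 are not bridges since each lies on that cycle.
But removing 8-2 disconnects 8 from 2; removing 3-10 disconnects 3 from 10; removing 7-9 disconnects 7 from 9; removing 3-8 disconnects 3 from 8 — these are bridges.

10-3, 2-8, 3-8, 7-9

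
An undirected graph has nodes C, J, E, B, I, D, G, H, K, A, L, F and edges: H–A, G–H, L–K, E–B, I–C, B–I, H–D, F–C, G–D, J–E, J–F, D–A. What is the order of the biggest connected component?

Starting from K we can reach K, L. That is one component of size 2.
Starting from A we can reach A, D, G, H. That is one component of size 4.
Starting from B we can reach B, C, E, F, I, J. That is one component of size 6.
The largest has 6 vertices.

6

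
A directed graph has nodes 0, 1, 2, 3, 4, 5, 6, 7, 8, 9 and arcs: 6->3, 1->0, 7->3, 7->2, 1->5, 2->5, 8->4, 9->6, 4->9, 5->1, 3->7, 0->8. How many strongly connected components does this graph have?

1

{0, 1, 2, 3, 4, 5, 6, 7, 8, 9} are all mutually reachable — one SCC of size 10.
That gives 1 strongly connected component.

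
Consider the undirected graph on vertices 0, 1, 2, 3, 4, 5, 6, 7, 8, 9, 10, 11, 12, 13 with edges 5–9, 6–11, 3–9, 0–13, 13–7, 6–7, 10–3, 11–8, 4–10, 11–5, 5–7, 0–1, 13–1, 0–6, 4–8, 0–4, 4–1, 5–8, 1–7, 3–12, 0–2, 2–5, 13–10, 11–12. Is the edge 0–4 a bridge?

After removing 0–4, the path 0-1-4 still connects them, so the edge is not a bridge.

No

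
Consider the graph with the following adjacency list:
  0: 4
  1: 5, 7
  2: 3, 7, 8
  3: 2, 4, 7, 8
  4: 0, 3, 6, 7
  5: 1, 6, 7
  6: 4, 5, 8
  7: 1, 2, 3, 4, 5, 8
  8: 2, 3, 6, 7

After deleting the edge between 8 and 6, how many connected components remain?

1

8 and 6 are still connected via 8-3-4-6, so the component count stays at 1.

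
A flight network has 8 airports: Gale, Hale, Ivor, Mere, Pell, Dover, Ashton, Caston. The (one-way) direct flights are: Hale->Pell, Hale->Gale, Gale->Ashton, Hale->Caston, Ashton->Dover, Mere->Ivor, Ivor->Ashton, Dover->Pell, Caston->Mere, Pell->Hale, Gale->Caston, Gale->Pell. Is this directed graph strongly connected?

Yes

From Ashton we can reach every vertex (Gale, Hale, Ivor, Mere, Pell, Dover, Ashton, Caston), and every vertex can reach Ashton (Gale, Hale, Ivor, Mere, Pell, Dover, Ashton, Caston). So the whole graph is one strongly connected component.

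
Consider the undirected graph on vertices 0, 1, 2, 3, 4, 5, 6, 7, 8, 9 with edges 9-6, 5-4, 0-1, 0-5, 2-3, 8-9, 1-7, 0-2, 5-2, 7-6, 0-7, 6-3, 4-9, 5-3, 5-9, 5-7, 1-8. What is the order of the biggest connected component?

Starting from 0 we can reach 0, 1, 2, 3, 4, 5, 6, 7, 8, 9. That is one component of size 10.
The largest has 10 vertices.

10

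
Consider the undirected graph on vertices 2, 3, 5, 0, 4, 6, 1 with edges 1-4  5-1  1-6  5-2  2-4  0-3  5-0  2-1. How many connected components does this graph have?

Starting from 0 we can reach 0, 1, 2, 3, 4, 5, 6. That is one component of size 7.
Total: 1 component.

1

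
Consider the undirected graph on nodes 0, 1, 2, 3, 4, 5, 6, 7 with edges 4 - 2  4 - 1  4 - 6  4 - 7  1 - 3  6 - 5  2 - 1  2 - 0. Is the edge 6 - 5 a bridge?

Yes

Removing 6 - 5 leaves no path between 6 and 5: the component count goes from 1 to 2. So it is a bridge.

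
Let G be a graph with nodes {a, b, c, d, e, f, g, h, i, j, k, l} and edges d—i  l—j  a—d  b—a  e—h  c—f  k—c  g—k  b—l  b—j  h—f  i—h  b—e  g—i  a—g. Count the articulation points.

1

Removing b increases the component count from 1 to 2, so b is a cut vertex.
By contrast removing i leaves 1 component; it is not a cut vertex. No other vertex is a cut vertex either.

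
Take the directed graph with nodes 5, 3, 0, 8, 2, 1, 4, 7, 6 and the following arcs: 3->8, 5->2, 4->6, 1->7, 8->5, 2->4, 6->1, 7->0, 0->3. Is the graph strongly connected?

Yes

From 6 we can reach every vertex (0, 1, 2, 3, 4, 5, 6, 7, 8), and every vertex can reach 6 (0, 1, 2, 3, 4, 5, 6, 7, 8). So the whole graph is one strongly connected component.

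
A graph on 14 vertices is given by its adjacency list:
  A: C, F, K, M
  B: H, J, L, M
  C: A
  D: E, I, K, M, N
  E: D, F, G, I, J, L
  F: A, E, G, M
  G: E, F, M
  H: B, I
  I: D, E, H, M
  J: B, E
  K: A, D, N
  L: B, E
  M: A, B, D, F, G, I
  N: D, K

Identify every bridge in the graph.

A-C

The edges on the cycle M-G-F-E-D-M are not bridges since each lies on that cycle.
But removing A-C disconnects A from C — this is a bridge.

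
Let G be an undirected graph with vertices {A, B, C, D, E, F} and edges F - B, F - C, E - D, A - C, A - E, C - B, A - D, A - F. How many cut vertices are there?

1

Removing A increases the component count from 1 to 2, so A is a cut vertex.
By contrast removing F leaves 1 component; it is not a cut vertex. No other vertex is a cut vertex either.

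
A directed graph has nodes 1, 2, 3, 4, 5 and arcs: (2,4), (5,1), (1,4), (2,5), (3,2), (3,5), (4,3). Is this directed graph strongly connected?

Yes

From 2 we can reach every vertex (1, 2, 3, 4, 5), and every vertex can reach 2 (1, 2, 3, 4, 5). So the whole graph is one strongly connected component.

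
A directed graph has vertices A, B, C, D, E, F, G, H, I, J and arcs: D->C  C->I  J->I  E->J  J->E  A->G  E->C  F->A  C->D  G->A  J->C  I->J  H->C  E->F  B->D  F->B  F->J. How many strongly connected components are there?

{B, C, D, E, F, I, J} are all mutually reachable — one SCC of size 7.
{A, G} are all mutually reachable — one SCC of size 2.
{H} is an SCC by itself.
That gives 3 strongly connected components.

3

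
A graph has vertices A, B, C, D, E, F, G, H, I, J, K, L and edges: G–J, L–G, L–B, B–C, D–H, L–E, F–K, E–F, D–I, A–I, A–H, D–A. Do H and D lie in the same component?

From H we can reach A, D, H, I, which includes D.

Yes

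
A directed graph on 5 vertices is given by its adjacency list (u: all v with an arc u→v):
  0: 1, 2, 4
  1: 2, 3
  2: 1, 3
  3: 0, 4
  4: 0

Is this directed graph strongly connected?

From 3 we can reach every vertex (0, 1, 2, 3, 4), and every vertex can reach 3 (0, 1, 2, 3, 4). So the whole graph is one strongly connected component.

Yes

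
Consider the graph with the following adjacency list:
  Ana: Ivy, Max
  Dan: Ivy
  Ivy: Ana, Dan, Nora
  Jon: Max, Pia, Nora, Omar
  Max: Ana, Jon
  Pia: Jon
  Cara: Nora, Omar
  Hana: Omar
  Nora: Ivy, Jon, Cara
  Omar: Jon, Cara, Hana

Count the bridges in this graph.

The edges on the cycle Nora-Ivy-Ana-Max-Jon-Omar-Cara-Nora are not bridges since each lies on that cycle.
But removing Dan-Ivy disconnects Dan from Ivy; removing Pia-Jon disconnects Pia from Jon; removing Omar-Hana disconnects Omar from Hana — these are bridges.
That makes 3 bridges.

3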